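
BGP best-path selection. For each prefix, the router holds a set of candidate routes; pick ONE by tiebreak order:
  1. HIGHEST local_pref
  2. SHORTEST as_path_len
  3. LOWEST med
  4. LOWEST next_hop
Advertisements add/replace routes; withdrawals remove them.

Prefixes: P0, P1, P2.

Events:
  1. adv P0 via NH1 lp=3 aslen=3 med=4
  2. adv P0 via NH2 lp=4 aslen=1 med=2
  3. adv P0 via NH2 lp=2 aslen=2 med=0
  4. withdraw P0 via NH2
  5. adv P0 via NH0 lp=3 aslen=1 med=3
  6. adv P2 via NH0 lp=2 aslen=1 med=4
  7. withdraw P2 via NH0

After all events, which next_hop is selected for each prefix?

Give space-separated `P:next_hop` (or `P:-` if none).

Op 1: best P0=NH1 P1=- P2=-
Op 2: best P0=NH2 P1=- P2=-
Op 3: best P0=NH1 P1=- P2=-
Op 4: best P0=NH1 P1=- P2=-
Op 5: best P0=NH0 P1=- P2=-
Op 6: best P0=NH0 P1=- P2=NH0
Op 7: best P0=NH0 P1=- P2=-

Answer: P0:NH0 P1:- P2:-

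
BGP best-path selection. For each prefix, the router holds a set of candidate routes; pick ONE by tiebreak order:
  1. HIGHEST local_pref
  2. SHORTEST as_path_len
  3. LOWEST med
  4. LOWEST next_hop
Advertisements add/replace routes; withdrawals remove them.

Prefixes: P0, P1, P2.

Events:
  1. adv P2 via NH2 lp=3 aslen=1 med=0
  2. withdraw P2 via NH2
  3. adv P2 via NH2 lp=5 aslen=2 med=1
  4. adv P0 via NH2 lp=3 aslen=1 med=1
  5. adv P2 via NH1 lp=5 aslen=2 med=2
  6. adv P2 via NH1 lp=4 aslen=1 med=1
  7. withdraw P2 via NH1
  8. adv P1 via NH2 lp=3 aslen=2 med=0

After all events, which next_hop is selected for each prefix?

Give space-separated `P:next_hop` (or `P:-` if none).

Answer: P0:NH2 P1:NH2 P2:NH2

Derivation:
Op 1: best P0=- P1=- P2=NH2
Op 2: best P0=- P1=- P2=-
Op 3: best P0=- P1=- P2=NH2
Op 4: best P0=NH2 P1=- P2=NH2
Op 5: best P0=NH2 P1=- P2=NH2
Op 6: best P0=NH2 P1=- P2=NH2
Op 7: best P0=NH2 P1=- P2=NH2
Op 8: best P0=NH2 P1=NH2 P2=NH2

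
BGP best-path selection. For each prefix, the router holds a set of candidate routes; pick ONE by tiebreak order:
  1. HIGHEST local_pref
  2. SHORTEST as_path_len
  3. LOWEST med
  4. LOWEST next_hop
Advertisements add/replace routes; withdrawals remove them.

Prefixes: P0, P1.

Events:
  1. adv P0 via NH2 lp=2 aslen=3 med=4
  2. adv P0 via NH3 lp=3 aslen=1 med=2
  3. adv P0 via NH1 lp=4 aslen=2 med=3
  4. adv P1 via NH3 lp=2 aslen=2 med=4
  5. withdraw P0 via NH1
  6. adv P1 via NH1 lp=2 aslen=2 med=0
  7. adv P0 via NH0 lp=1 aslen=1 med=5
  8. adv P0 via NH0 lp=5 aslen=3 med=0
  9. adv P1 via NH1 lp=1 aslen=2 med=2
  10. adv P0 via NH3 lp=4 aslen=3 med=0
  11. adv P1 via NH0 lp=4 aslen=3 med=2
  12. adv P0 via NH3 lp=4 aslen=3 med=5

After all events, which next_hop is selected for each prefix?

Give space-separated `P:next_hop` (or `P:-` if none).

Answer: P0:NH0 P1:NH0

Derivation:
Op 1: best P0=NH2 P1=-
Op 2: best P0=NH3 P1=-
Op 3: best P0=NH1 P1=-
Op 4: best P0=NH1 P1=NH3
Op 5: best P0=NH3 P1=NH3
Op 6: best P0=NH3 P1=NH1
Op 7: best P0=NH3 P1=NH1
Op 8: best P0=NH0 P1=NH1
Op 9: best P0=NH0 P1=NH3
Op 10: best P0=NH0 P1=NH3
Op 11: best P0=NH0 P1=NH0
Op 12: best P0=NH0 P1=NH0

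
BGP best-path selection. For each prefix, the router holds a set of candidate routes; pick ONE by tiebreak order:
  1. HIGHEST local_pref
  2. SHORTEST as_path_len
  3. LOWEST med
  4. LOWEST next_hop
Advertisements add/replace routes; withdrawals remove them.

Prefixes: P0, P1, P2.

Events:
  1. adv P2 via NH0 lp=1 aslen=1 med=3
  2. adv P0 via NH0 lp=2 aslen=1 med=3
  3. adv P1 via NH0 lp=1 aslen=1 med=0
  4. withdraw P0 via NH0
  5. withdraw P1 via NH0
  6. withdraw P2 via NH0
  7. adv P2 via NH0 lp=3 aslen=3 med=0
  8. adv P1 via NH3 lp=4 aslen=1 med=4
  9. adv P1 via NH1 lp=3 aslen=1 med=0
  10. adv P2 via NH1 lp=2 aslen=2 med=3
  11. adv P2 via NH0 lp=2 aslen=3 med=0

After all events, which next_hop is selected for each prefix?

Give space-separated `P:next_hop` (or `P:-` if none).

Op 1: best P0=- P1=- P2=NH0
Op 2: best P0=NH0 P1=- P2=NH0
Op 3: best P0=NH0 P1=NH0 P2=NH0
Op 4: best P0=- P1=NH0 P2=NH0
Op 5: best P0=- P1=- P2=NH0
Op 6: best P0=- P1=- P2=-
Op 7: best P0=- P1=- P2=NH0
Op 8: best P0=- P1=NH3 P2=NH0
Op 9: best P0=- P1=NH3 P2=NH0
Op 10: best P0=- P1=NH3 P2=NH0
Op 11: best P0=- P1=NH3 P2=NH1

Answer: P0:- P1:NH3 P2:NH1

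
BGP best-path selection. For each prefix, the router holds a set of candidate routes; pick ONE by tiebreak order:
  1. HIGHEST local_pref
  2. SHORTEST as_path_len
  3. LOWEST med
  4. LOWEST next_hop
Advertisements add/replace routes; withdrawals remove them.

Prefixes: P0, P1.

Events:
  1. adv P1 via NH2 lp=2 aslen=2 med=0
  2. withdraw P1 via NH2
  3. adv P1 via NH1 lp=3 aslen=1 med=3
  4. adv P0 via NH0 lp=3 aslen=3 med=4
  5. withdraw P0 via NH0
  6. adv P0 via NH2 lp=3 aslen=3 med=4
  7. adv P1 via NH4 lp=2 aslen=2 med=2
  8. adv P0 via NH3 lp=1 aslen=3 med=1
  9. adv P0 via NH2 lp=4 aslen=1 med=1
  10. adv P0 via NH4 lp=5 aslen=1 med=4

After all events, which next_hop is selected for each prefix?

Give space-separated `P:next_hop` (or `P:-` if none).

Answer: P0:NH4 P1:NH1

Derivation:
Op 1: best P0=- P1=NH2
Op 2: best P0=- P1=-
Op 3: best P0=- P1=NH1
Op 4: best P0=NH0 P1=NH1
Op 5: best P0=- P1=NH1
Op 6: best P0=NH2 P1=NH1
Op 7: best P0=NH2 P1=NH1
Op 8: best P0=NH2 P1=NH1
Op 9: best P0=NH2 P1=NH1
Op 10: best P0=NH4 P1=NH1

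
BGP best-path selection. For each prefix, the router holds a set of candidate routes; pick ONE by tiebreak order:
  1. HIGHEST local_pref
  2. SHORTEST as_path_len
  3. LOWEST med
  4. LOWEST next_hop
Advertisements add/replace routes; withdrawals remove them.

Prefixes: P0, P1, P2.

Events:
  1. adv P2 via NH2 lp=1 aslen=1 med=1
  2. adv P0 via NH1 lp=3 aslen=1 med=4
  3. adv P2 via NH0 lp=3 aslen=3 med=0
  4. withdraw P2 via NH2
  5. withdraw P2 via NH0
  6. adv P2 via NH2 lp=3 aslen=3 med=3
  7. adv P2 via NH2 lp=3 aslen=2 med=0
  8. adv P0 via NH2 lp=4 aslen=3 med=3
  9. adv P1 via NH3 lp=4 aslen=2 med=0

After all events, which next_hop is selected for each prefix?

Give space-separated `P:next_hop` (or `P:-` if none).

Answer: P0:NH2 P1:NH3 P2:NH2

Derivation:
Op 1: best P0=- P1=- P2=NH2
Op 2: best P0=NH1 P1=- P2=NH2
Op 3: best P0=NH1 P1=- P2=NH0
Op 4: best P0=NH1 P1=- P2=NH0
Op 5: best P0=NH1 P1=- P2=-
Op 6: best P0=NH1 P1=- P2=NH2
Op 7: best P0=NH1 P1=- P2=NH2
Op 8: best P0=NH2 P1=- P2=NH2
Op 9: best P0=NH2 P1=NH3 P2=NH2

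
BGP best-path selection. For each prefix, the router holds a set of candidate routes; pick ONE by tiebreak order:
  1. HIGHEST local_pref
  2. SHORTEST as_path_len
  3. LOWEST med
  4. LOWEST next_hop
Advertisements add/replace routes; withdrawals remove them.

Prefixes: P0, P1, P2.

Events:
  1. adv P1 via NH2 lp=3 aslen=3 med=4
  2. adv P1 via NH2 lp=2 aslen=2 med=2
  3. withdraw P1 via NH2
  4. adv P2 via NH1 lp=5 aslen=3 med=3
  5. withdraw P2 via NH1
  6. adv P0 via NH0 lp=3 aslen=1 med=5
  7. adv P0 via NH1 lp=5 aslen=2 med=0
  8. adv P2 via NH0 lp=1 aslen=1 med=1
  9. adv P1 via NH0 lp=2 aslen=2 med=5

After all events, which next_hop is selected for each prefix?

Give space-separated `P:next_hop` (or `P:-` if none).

Op 1: best P0=- P1=NH2 P2=-
Op 2: best P0=- P1=NH2 P2=-
Op 3: best P0=- P1=- P2=-
Op 4: best P0=- P1=- P2=NH1
Op 5: best P0=- P1=- P2=-
Op 6: best P0=NH0 P1=- P2=-
Op 7: best P0=NH1 P1=- P2=-
Op 8: best P0=NH1 P1=- P2=NH0
Op 9: best P0=NH1 P1=NH0 P2=NH0

Answer: P0:NH1 P1:NH0 P2:NH0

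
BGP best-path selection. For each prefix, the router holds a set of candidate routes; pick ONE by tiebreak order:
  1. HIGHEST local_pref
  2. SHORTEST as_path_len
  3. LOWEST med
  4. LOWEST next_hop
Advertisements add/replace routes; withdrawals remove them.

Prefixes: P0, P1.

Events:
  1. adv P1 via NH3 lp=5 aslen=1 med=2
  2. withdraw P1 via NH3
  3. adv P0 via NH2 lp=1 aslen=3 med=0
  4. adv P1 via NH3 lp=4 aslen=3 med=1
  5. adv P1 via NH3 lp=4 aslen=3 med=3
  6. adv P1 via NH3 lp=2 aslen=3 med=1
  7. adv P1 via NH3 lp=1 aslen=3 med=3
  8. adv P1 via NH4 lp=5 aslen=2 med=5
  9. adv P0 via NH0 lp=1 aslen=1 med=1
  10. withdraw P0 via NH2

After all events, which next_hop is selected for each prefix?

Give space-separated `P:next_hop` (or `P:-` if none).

Op 1: best P0=- P1=NH3
Op 2: best P0=- P1=-
Op 3: best P0=NH2 P1=-
Op 4: best P0=NH2 P1=NH3
Op 5: best P0=NH2 P1=NH3
Op 6: best P0=NH2 P1=NH3
Op 7: best P0=NH2 P1=NH3
Op 8: best P0=NH2 P1=NH4
Op 9: best P0=NH0 P1=NH4
Op 10: best P0=NH0 P1=NH4

Answer: P0:NH0 P1:NH4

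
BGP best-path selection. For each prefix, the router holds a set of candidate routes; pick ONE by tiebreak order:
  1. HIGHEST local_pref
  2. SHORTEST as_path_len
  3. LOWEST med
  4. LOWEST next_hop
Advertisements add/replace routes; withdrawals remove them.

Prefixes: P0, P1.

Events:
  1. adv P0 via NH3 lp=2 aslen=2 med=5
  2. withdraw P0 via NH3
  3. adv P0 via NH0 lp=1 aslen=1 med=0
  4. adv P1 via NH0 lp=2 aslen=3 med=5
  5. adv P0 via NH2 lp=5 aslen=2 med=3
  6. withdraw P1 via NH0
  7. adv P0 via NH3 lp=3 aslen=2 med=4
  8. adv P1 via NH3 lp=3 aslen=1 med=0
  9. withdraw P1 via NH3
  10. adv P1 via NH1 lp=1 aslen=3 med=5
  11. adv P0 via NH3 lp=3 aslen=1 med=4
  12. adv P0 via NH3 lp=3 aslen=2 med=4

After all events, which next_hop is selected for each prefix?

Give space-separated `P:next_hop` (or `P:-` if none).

Op 1: best P0=NH3 P1=-
Op 2: best P0=- P1=-
Op 3: best P0=NH0 P1=-
Op 4: best P0=NH0 P1=NH0
Op 5: best P0=NH2 P1=NH0
Op 6: best P0=NH2 P1=-
Op 7: best P0=NH2 P1=-
Op 8: best P0=NH2 P1=NH3
Op 9: best P0=NH2 P1=-
Op 10: best P0=NH2 P1=NH1
Op 11: best P0=NH2 P1=NH1
Op 12: best P0=NH2 P1=NH1

Answer: P0:NH2 P1:NH1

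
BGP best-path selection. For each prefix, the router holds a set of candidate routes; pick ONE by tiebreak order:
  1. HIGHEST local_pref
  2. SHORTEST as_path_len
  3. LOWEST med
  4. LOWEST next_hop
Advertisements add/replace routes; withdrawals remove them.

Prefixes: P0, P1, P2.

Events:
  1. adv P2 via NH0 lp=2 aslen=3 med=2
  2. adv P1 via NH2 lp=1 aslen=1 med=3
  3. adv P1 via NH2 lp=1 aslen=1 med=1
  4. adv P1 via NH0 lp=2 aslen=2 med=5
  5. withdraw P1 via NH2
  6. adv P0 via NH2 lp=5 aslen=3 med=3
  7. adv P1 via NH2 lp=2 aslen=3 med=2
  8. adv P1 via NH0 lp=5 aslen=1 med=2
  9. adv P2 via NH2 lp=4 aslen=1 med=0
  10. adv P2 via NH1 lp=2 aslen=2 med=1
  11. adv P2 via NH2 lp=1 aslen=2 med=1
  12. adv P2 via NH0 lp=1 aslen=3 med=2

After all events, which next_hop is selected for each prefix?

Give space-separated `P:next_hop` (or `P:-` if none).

Op 1: best P0=- P1=- P2=NH0
Op 2: best P0=- P1=NH2 P2=NH0
Op 3: best P0=- P1=NH2 P2=NH0
Op 4: best P0=- P1=NH0 P2=NH0
Op 5: best P0=- P1=NH0 P2=NH0
Op 6: best P0=NH2 P1=NH0 P2=NH0
Op 7: best P0=NH2 P1=NH0 P2=NH0
Op 8: best P0=NH2 P1=NH0 P2=NH0
Op 9: best P0=NH2 P1=NH0 P2=NH2
Op 10: best P0=NH2 P1=NH0 P2=NH2
Op 11: best P0=NH2 P1=NH0 P2=NH1
Op 12: best P0=NH2 P1=NH0 P2=NH1

Answer: P0:NH2 P1:NH0 P2:NH1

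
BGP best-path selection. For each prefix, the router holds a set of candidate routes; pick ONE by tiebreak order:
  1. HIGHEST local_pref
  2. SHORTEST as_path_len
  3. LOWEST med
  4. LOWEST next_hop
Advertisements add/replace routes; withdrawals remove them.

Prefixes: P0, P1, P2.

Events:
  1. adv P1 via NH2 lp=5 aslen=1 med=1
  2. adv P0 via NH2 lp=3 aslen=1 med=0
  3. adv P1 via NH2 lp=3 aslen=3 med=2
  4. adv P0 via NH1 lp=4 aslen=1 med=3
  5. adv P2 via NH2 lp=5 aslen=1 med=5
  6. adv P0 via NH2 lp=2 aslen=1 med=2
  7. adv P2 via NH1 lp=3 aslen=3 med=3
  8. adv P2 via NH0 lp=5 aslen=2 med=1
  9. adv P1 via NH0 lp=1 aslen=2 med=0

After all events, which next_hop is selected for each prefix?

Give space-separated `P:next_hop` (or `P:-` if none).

Op 1: best P0=- P1=NH2 P2=-
Op 2: best P0=NH2 P1=NH2 P2=-
Op 3: best P0=NH2 P1=NH2 P2=-
Op 4: best P0=NH1 P1=NH2 P2=-
Op 5: best P0=NH1 P1=NH2 P2=NH2
Op 6: best P0=NH1 P1=NH2 P2=NH2
Op 7: best P0=NH1 P1=NH2 P2=NH2
Op 8: best P0=NH1 P1=NH2 P2=NH2
Op 9: best P0=NH1 P1=NH2 P2=NH2

Answer: P0:NH1 P1:NH2 P2:NH2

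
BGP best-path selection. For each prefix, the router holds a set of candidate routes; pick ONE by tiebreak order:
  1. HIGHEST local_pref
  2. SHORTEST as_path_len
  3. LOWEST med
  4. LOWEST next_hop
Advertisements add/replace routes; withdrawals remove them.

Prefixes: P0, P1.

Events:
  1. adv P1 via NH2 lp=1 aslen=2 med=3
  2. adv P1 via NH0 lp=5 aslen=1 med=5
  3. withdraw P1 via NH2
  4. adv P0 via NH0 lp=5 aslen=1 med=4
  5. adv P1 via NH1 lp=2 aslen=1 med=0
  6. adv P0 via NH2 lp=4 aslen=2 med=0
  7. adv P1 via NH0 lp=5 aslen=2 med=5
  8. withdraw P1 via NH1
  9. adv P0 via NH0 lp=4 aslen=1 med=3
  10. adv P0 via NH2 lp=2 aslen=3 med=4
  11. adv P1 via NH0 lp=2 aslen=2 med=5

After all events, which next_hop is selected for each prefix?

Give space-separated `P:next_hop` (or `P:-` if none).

Op 1: best P0=- P1=NH2
Op 2: best P0=- P1=NH0
Op 3: best P0=- P1=NH0
Op 4: best P0=NH0 P1=NH0
Op 5: best P0=NH0 P1=NH0
Op 6: best P0=NH0 P1=NH0
Op 7: best P0=NH0 P1=NH0
Op 8: best P0=NH0 P1=NH0
Op 9: best P0=NH0 P1=NH0
Op 10: best P0=NH0 P1=NH0
Op 11: best P0=NH0 P1=NH0

Answer: P0:NH0 P1:NH0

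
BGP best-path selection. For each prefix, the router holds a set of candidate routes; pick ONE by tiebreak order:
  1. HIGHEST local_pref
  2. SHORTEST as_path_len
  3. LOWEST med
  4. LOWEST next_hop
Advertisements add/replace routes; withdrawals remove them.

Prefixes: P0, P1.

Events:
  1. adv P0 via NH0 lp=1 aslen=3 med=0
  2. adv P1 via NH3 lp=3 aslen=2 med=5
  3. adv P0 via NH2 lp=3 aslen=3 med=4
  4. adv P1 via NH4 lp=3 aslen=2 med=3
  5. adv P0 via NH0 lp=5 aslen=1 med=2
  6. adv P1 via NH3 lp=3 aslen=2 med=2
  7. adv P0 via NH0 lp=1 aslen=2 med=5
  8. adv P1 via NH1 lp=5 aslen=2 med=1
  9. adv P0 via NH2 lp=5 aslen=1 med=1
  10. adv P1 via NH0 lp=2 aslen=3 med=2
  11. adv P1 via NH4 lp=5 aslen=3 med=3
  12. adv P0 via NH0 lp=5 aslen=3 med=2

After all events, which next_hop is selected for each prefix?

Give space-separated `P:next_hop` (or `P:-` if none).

Op 1: best P0=NH0 P1=-
Op 2: best P0=NH0 P1=NH3
Op 3: best P0=NH2 P1=NH3
Op 4: best P0=NH2 P1=NH4
Op 5: best P0=NH0 P1=NH4
Op 6: best P0=NH0 P1=NH3
Op 7: best P0=NH2 P1=NH3
Op 8: best P0=NH2 P1=NH1
Op 9: best P0=NH2 P1=NH1
Op 10: best P0=NH2 P1=NH1
Op 11: best P0=NH2 P1=NH1
Op 12: best P0=NH2 P1=NH1

Answer: P0:NH2 P1:NH1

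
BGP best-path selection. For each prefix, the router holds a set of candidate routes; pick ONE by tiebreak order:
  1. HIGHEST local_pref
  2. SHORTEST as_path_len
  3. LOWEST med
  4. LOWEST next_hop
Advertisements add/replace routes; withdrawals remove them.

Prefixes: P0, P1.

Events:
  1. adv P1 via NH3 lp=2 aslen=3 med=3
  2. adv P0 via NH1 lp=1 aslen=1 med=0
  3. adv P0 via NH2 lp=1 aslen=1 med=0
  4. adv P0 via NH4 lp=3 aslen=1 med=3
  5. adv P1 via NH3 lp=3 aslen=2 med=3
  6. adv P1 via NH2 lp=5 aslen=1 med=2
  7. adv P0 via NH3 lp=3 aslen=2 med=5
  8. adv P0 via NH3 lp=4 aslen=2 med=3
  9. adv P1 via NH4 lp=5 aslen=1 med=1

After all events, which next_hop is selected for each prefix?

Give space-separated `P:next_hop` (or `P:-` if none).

Op 1: best P0=- P1=NH3
Op 2: best P0=NH1 P1=NH3
Op 3: best P0=NH1 P1=NH3
Op 4: best P0=NH4 P1=NH3
Op 5: best P0=NH4 P1=NH3
Op 6: best P0=NH4 P1=NH2
Op 7: best P0=NH4 P1=NH2
Op 8: best P0=NH3 P1=NH2
Op 9: best P0=NH3 P1=NH4

Answer: P0:NH3 P1:NH4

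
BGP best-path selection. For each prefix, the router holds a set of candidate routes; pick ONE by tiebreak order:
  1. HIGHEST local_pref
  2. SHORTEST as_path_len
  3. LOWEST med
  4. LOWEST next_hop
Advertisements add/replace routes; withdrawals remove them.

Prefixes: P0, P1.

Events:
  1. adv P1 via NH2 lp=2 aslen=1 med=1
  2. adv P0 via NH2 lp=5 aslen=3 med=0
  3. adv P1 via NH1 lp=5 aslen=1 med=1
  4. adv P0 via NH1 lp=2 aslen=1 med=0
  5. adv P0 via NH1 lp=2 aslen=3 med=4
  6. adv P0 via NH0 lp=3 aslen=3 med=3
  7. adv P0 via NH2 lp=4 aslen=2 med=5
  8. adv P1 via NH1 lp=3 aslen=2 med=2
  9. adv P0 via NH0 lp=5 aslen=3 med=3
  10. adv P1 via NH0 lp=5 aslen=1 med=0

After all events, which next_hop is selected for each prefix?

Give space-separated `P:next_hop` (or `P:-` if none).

Answer: P0:NH0 P1:NH0

Derivation:
Op 1: best P0=- P1=NH2
Op 2: best P0=NH2 P1=NH2
Op 3: best P0=NH2 P1=NH1
Op 4: best P0=NH2 P1=NH1
Op 5: best P0=NH2 P1=NH1
Op 6: best P0=NH2 P1=NH1
Op 7: best P0=NH2 P1=NH1
Op 8: best P0=NH2 P1=NH1
Op 9: best P0=NH0 P1=NH1
Op 10: best P0=NH0 P1=NH0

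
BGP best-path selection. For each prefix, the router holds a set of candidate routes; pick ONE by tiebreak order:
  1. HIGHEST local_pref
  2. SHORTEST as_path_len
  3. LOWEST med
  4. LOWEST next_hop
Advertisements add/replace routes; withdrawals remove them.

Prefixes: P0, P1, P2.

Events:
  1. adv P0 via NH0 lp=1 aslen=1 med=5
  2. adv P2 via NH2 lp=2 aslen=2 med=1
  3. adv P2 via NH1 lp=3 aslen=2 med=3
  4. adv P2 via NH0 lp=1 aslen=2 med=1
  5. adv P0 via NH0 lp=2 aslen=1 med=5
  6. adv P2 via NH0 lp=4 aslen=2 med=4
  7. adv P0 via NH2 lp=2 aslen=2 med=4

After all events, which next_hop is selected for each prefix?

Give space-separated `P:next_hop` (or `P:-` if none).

Op 1: best P0=NH0 P1=- P2=-
Op 2: best P0=NH0 P1=- P2=NH2
Op 3: best P0=NH0 P1=- P2=NH1
Op 4: best P0=NH0 P1=- P2=NH1
Op 5: best P0=NH0 P1=- P2=NH1
Op 6: best P0=NH0 P1=- P2=NH0
Op 7: best P0=NH0 P1=- P2=NH0

Answer: P0:NH0 P1:- P2:NH0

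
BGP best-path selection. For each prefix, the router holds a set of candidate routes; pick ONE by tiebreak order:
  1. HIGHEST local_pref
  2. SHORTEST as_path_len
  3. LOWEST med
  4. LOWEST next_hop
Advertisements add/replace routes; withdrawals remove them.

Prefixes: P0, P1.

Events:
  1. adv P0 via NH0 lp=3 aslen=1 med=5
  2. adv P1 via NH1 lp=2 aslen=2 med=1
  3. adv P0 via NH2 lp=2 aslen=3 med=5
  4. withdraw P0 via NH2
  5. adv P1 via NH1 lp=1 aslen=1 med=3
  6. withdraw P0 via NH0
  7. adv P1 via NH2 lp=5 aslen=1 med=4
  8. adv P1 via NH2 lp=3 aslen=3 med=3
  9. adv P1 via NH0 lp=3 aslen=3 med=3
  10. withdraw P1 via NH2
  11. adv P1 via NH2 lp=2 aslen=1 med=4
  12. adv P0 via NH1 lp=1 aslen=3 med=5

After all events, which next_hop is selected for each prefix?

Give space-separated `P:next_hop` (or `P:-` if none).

Answer: P0:NH1 P1:NH0

Derivation:
Op 1: best P0=NH0 P1=-
Op 2: best P0=NH0 P1=NH1
Op 3: best P0=NH0 P1=NH1
Op 4: best P0=NH0 P1=NH1
Op 5: best P0=NH0 P1=NH1
Op 6: best P0=- P1=NH1
Op 7: best P0=- P1=NH2
Op 8: best P0=- P1=NH2
Op 9: best P0=- P1=NH0
Op 10: best P0=- P1=NH0
Op 11: best P0=- P1=NH0
Op 12: best P0=NH1 P1=NH0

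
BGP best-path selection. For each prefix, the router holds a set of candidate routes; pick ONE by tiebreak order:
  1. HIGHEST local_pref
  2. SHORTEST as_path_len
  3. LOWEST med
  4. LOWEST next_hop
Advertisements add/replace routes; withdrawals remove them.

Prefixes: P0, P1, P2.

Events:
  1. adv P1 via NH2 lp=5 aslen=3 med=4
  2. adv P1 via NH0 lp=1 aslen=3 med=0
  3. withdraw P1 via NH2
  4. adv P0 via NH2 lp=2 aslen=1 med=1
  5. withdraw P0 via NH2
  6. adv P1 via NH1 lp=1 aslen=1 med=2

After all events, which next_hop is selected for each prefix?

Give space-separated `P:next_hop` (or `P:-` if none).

Answer: P0:- P1:NH1 P2:-

Derivation:
Op 1: best P0=- P1=NH2 P2=-
Op 2: best P0=- P1=NH2 P2=-
Op 3: best P0=- P1=NH0 P2=-
Op 4: best P0=NH2 P1=NH0 P2=-
Op 5: best P0=- P1=NH0 P2=-
Op 6: best P0=- P1=NH1 P2=-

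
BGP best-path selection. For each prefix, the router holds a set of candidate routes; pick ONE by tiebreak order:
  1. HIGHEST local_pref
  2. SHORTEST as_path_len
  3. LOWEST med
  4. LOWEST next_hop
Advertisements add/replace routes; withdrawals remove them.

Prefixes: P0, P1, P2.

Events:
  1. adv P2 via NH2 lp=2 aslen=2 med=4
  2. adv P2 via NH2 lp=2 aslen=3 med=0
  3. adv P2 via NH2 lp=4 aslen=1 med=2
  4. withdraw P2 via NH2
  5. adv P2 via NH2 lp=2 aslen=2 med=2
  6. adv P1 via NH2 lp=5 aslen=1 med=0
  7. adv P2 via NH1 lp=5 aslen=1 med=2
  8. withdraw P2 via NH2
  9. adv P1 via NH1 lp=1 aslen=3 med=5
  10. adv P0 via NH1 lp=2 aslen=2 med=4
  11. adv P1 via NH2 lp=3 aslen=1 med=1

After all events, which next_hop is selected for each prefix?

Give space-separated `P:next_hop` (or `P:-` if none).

Answer: P0:NH1 P1:NH2 P2:NH1

Derivation:
Op 1: best P0=- P1=- P2=NH2
Op 2: best P0=- P1=- P2=NH2
Op 3: best P0=- P1=- P2=NH2
Op 4: best P0=- P1=- P2=-
Op 5: best P0=- P1=- P2=NH2
Op 6: best P0=- P1=NH2 P2=NH2
Op 7: best P0=- P1=NH2 P2=NH1
Op 8: best P0=- P1=NH2 P2=NH1
Op 9: best P0=- P1=NH2 P2=NH1
Op 10: best P0=NH1 P1=NH2 P2=NH1
Op 11: best P0=NH1 P1=NH2 P2=NH1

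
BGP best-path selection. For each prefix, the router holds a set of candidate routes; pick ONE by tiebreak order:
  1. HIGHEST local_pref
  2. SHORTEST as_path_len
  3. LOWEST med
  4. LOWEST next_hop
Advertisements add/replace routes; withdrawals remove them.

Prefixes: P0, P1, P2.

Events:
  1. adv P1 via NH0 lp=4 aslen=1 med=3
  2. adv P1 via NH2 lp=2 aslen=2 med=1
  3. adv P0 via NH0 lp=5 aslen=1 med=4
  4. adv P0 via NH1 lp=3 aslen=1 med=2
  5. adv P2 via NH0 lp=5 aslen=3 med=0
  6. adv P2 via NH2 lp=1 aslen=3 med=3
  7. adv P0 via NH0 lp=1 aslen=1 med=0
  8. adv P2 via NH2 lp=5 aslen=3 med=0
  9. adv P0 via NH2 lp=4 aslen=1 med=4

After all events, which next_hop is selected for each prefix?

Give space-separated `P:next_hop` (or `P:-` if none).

Op 1: best P0=- P1=NH0 P2=-
Op 2: best P0=- P1=NH0 P2=-
Op 3: best P0=NH0 P1=NH0 P2=-
Op 4: best P0=NH0 P1=NH0 P2=-
Op 5: best P0=NH0 P1=NH0 P2=NH0
Op 6: best P0=NH0 P1=NH0 P2=NH0
Op 7: best P0=NH1 P1=NH0 P2=NH0
Op 8: best P0=NH1 P1=NH0 P2=NH0
Op 9: best P0=NH2 P1=NH0 P2=NH0

Answer: P0:NH2 P1:NH0 P2:NH0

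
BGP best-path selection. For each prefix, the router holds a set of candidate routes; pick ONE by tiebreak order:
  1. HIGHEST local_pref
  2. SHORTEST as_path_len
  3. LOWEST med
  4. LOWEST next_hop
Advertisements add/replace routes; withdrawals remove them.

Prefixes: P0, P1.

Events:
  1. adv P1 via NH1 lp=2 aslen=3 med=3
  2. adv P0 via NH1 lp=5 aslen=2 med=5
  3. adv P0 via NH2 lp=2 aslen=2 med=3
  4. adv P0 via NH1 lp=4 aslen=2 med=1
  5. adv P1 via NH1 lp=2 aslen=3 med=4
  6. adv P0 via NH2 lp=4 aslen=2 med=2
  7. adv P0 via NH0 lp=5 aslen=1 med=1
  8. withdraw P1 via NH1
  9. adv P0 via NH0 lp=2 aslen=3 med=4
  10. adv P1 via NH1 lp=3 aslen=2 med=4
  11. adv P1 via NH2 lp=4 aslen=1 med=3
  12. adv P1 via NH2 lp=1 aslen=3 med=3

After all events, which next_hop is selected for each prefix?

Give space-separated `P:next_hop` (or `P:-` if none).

Answer: P0:NH1 P1:NH1

Derivation:
Op 1: best P0=- P1=NH1
Op 2: best P0=NH1 P1=NH1
Op 3: best P0=NH1 P1=NH1
Op 4: best P0=NH1 P1=NH1
Op 5: best P0=NH1 P1=NH1
Op 6: best P0=NH1 P1=NH1
Op 7: best P0=NH0 P1=NH1
Op 8: best P0=NH0 P1=-
Op 9: best P0=NH1 P1=-
Op 10: best P0=NH1 P1=NH1
Op 11: best P0=NH1 P1=NH2
Op 12: best P0=NH1 P1=NH1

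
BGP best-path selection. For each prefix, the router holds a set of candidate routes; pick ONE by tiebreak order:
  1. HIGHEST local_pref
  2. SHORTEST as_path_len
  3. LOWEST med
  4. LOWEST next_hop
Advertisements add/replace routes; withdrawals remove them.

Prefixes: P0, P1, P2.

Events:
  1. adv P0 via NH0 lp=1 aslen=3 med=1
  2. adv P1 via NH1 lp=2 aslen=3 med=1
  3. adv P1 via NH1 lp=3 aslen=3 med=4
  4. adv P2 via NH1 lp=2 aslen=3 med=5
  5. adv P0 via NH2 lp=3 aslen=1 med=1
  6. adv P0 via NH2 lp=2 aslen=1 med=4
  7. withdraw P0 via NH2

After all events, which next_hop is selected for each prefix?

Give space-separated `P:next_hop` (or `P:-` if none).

Answer: P0:NH0 P1:NH1 P2:NH1

Derivation:
Op 1: best P0=NH0 P1=- P2=-
Op 2: best P0=NH0 P1=NH1 P2=-
Op 3: best P0=NH0 P1=NH1 P2=-
Op 4: best P0=NH0 P1=NH1 P2=NH1
Op 5: best P0=NH2 P1=NH1 P2=NH1
Op 6: best P0=NH2 P1=NH1 P2=NH1
Op 7: best P0=NH0 P1=NH1 P2=NH1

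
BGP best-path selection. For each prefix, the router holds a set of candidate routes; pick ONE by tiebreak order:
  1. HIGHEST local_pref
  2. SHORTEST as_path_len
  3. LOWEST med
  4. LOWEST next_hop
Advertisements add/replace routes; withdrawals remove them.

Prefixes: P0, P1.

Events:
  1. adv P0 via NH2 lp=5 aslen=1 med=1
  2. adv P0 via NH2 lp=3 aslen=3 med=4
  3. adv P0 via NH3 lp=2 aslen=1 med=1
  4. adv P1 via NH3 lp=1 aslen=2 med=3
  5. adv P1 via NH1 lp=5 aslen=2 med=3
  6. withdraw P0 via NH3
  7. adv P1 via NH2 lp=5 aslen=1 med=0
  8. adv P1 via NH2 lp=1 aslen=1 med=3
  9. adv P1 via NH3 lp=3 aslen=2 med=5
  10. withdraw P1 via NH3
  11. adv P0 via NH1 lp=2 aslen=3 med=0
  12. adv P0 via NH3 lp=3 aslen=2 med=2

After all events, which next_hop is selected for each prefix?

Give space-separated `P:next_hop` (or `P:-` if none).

Answer: P0:NH3 P1:NH1

Derivation:
Op 1: best P0=NH2 P1=-
Op 2: best P0=NH2 P1=-
Op 3: best P0=NH2 P1=-
Op 4: best P0=NH2 P1=NH3
Op 5: best P0=NH2 P1=NH1
Op 6: best P0=NH2 P1=NH1
Op 7: best P0=NH2 P1=NH2
Op 8: best P0=NH2 P1=NH1
Op 9: best P0=NH2 P1=NH1
Op 10: best P0=NH2 P1=NH1
Op 11: best P0=NH2 P1=NH1
Op 12: best P0=NH3 P1=NH1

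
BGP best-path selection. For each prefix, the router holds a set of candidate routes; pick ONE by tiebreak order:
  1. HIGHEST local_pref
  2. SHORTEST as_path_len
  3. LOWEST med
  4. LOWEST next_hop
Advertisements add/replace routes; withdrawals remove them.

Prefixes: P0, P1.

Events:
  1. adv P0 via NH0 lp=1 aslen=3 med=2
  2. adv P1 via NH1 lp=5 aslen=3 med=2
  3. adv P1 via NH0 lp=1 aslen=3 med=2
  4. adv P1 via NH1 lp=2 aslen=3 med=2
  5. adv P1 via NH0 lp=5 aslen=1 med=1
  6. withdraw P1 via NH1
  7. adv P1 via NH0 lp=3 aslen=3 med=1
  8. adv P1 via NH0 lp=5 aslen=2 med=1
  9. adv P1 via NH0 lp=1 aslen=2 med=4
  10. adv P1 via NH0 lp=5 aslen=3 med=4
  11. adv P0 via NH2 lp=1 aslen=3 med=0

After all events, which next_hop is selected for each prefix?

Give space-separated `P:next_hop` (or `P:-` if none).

Op 1: best P0=NH0 P1=-
Op 2: best P0=NH0 P1=NH1
Op 3: best P0=NH0 P1=NH1
Op 4: best P0=NH0 P1=NH1
Op 5: best P0=NH0 P1=NH0
Op 6: best P0=NH0 P1=NH0
Op 7: best P0=NH0 P1=NH0
Op 8: best P0=NH0 P1=NH0
Op 9: best P0=NH0 P1=NH0
Op 10: best P0=NH0 P1=NH0
Op 11: best P0=NH2 P1=NH0

Answer: P0:NH2 P1:NH0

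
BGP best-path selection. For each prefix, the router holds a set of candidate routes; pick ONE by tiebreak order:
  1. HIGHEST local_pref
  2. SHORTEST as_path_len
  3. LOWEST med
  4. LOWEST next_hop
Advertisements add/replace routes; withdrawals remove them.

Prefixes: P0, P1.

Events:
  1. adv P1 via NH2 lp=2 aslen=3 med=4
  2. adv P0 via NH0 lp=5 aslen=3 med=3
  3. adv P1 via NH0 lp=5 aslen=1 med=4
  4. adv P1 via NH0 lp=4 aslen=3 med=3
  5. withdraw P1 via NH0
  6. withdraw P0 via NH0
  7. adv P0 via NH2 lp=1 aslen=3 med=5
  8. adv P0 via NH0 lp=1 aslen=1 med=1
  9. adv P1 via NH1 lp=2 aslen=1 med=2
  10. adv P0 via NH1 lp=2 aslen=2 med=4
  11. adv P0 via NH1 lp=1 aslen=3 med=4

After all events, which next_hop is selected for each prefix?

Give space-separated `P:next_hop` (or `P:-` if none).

Op 1: best P0=- P1=NH2
Op 2: best P0=NH0 P1=NH2
Op 3: best P0=NH0 P1=NH0
Op 4: best P0=NH0 P1=NH0
Op 5: best P0=NH0 P1=NH2
Op 6: best P0=- P1=NH2
Op 7: best P0=NH2 P1=NH2
Op 8: best P0=NH0 P1=NH2
Op 9: best P0=NH0 P1=NH1
Op 10: best P0=NH1 P1=NH1
Op 11: best P0=NH0 P1=NH1

Answer: P0:NH0 P1:NH1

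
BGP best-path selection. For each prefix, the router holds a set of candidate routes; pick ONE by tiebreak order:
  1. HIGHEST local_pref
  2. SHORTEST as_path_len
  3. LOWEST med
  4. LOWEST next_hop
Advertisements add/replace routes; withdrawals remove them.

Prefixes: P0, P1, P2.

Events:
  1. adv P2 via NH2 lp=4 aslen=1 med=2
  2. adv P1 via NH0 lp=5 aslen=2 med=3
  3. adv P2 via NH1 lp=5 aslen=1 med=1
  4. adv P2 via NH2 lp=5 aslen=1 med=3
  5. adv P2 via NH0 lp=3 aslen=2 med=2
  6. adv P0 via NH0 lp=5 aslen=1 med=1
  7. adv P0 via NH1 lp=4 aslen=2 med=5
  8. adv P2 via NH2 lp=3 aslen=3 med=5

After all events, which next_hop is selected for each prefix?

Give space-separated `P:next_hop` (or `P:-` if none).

Op 1: best P0=- P1=- P2=NH2
Op 2: best P0=- P1=NH0 P2=NH2
Op 3: best P0=- P1=NH0 P2=NH1
Op 4: best P0=- P1=NH0 P2=NH1
Op 5: best P0=- P1=NH0 P2=NH1
Op 6: best P0=NH0 P1=NH0 P2=NH1
Op 7: best P0=NH0 P1=NH0 P2=NH1
Op 8: best P0=NH0 P1=NH0 P2=NH1

Answer: P0:NH0 P1:NH0 P2:NH1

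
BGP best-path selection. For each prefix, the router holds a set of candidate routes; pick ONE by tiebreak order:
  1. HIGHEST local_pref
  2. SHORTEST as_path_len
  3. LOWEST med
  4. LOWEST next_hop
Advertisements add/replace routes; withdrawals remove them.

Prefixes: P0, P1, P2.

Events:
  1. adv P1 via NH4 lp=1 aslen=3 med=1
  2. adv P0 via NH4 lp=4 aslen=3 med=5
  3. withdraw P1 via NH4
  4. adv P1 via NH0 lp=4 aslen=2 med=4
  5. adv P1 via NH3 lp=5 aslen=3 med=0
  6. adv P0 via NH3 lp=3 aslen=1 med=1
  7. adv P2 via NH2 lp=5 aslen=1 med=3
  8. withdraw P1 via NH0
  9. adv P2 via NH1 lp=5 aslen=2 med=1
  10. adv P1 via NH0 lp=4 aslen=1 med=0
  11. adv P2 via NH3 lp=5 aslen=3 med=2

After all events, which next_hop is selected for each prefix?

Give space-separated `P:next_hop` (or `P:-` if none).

Answer: P0:NH4 P1:NH3 P2:NH2

Derivation:
Op 1: best P0=- P1=NH4 P2=-
Op 2: best P0=NH4 P1=NH4 P2=-
Op 3: best P0=NH4 P1=- P2=-
Op 4: best P0=NH4 P1=NH0 P2=-
Op 5: best P0=NH4 P1=NH3 P2=-
Op 6: best P0=NH4 P1=NH3 P2=-
Op 7: best P0=NH4 P1=NH3 P2=NH2
Op 8: best P0=NH4 P1=NH3 P2=NH2
Op 9: best P0=NH4 P1=NH3 P2=NH2
Op 10: best P0=NH4 P1=NH3 P2=NH2
Op 11: best P0=NH4 P1=NH3 P2=NH2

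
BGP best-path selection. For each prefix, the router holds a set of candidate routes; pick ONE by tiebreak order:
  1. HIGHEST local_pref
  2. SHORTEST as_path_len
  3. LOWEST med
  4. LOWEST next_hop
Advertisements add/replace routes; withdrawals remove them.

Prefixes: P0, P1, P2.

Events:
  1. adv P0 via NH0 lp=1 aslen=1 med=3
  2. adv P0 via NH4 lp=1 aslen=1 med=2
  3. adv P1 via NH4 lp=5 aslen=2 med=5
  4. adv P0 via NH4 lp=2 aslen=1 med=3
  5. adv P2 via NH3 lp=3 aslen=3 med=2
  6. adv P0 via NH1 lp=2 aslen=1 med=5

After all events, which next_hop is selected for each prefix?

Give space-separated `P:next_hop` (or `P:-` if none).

Answer: P0:NH4 P1:NH4 P2:NH3

Derivation:
Op 1: best P0=NH0 P1=- P2=-
Op 2: best P0=NH4 P1=- P2=-
Op 3: best P0=NH4 P1=NH4 P2=-
Op 4: best P0=NH4 P1=NH4 P2=-
Op 5: best P0=NH4 P1=NH4 P2=NH3
Op 6: best P0=NH4 P1=NH4 P2=NH3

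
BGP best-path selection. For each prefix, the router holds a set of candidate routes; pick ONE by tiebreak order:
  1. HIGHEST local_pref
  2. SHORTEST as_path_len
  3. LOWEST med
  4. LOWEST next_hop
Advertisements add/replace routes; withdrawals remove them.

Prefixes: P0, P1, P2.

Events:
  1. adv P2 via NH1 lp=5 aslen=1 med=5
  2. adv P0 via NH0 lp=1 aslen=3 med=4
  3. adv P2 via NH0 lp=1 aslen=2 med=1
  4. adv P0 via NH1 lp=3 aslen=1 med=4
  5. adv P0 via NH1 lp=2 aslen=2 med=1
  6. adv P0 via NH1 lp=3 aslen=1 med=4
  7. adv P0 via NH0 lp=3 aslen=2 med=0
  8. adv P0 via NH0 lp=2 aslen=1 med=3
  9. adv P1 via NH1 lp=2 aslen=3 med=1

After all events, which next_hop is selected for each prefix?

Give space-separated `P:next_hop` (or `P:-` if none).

Answer: P0:NH1 P1:NH1 P2:NH1

Derivation:
Op 1: best P0=- P1=- P2=NH1
Op 2: best P0=NH0 P1=- P2=NH1
Op 3: best P0=NH0 P1=- P2=NH1
Op 4: best P0=NH1 P1=- P2=NH1
Op 5: best P0=NH1 P1=- P2=NH1
Op 6: best P0=NH1 P1=- P2=NH1
Op 7: best P0=NH1 P1=- P2=NH1
Op 8: best P0=NH1 P1=- P2=NH1
Op 9: best P0=NH1 P1=NH1 P2=NH1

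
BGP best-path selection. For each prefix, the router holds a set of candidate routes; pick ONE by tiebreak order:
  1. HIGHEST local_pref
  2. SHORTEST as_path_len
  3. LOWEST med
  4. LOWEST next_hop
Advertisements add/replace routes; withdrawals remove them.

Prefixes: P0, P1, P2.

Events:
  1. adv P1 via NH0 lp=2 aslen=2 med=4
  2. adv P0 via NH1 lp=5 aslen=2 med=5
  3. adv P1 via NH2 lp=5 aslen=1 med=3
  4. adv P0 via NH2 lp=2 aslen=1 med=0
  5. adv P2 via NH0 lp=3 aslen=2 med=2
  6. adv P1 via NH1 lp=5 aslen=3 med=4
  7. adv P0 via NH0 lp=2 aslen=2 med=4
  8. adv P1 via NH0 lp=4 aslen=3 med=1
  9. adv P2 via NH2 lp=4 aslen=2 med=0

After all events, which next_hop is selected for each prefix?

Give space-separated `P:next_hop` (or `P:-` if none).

Answer: P0:NH1 P1:NH2 P2:NH2

Derivation:
Op 1: best P0=- P1=NH0 P2=-
Op 2: best P0=NH1 P1=NH0 P2=-
Op 3: best P0=NH1 P1=NH2 P2=-
Op 4: best P0=NH1 P1=NH2 P2=-
Op 5: best P0=NH1 P1=NH2 P2=NH0
Op 6: best P0=NH1 P1=NH2 P2=NH0
Op 7: best P0=NH1 P1=NH2 P2=NH0
Op 8: best P0=NH1 P1=NH2 P2=NH0
Op 9: best P0=NH1 P1=NH2 P2=NH2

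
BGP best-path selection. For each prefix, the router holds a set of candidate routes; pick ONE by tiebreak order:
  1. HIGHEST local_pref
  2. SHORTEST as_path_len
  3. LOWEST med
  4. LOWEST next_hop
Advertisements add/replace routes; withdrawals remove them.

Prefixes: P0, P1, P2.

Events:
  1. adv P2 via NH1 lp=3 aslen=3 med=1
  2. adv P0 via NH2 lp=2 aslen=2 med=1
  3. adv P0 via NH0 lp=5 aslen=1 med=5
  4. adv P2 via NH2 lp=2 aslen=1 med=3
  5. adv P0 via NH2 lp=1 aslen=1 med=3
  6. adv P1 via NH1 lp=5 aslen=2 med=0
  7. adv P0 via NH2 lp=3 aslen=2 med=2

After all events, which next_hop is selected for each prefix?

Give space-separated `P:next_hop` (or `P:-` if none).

Answer: P0:NH0 P1:NH1 P2:NH1

Derivation:
Op 1: best P0=- P1=- P2=NH1
Op 2: best P0=NH2 P1=- P2=NH1
Op 3: best P0=NH0 P1=- P2=NH1
Op 4: best P0=NH0 P1=- P2=NH1
Op 5: best P0=NH0 P1=- P2=NH1
Op 6: best P0=NH0 P1=NH1 P2=NH1
Op 7: best P0=NH0 P1=NH1 P2=NH1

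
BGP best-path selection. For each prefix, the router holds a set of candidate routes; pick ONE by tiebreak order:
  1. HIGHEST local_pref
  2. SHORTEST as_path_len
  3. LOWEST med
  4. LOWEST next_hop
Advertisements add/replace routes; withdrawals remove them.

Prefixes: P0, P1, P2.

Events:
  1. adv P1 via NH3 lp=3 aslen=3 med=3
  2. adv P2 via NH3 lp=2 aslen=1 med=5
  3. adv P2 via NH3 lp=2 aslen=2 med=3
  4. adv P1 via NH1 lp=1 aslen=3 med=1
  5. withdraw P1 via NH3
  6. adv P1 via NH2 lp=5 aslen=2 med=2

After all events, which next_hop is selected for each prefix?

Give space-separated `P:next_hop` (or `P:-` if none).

Op 1: best P0=- P1=NH3 P2=-
Op 2: best P0=- P1=NH3 P2=NH3
Op 3: best P0=- P1=NH3 P2=NH3
Op 4: best P0=- P1=NH3 P2=NH3
Op 5: best P0=- P1=NH1 P2=NH3
Op 6: best P0=- P1=NH2 P2=NH3

Answer: P0:- P1:NH2 P2:NH3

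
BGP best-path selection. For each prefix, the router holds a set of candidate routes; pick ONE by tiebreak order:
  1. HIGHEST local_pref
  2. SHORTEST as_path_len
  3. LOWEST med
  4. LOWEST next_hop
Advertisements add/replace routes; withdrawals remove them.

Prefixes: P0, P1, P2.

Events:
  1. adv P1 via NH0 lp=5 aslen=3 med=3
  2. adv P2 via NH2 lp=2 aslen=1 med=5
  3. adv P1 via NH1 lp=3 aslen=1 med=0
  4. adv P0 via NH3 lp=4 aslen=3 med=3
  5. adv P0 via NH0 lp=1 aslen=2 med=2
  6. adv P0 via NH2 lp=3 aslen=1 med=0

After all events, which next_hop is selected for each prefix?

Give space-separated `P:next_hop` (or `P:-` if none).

Answer: P0:NH3 P1:NH0 P2:NH2

Derivation:
Op 1: best P0=- P1=NH0 P2=-
Op 2: best P0=- P1=NH0 P2=NH2
Op 3: best P0=- P1=NH0 P2=NH2
Op 4: best P0=NH3 P1=NH0 P2=NH2
Op 5: best P0=NH3 P1=NH0 P2=NH2
Op 6: best P0=NH3 P1=NH0 P2=NH2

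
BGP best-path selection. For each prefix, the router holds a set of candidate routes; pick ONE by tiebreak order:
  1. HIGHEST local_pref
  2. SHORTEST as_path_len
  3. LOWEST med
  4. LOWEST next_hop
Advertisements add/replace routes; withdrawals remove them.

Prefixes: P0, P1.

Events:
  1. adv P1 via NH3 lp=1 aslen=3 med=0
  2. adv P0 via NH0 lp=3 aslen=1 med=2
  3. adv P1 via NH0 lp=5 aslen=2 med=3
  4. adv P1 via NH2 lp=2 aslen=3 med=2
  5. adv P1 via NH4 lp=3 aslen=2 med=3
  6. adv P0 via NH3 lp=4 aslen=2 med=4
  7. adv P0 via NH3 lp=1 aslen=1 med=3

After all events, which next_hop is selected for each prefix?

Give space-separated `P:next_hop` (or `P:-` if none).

Op 1: best P0=- P1=NH3
Op 2: best P0=NH0 P1=NH3
Op 3: best P0=NH0 P1=NH0
Op 4: best P0=NH0 P1=NH0
Op 5: best P0=NH0 P1=NH0
Op 6: best P0=NH3 P1=NH0
Op 7: best P0=NH0 P1=NH0

Answer: P0:NH0 P1:NH0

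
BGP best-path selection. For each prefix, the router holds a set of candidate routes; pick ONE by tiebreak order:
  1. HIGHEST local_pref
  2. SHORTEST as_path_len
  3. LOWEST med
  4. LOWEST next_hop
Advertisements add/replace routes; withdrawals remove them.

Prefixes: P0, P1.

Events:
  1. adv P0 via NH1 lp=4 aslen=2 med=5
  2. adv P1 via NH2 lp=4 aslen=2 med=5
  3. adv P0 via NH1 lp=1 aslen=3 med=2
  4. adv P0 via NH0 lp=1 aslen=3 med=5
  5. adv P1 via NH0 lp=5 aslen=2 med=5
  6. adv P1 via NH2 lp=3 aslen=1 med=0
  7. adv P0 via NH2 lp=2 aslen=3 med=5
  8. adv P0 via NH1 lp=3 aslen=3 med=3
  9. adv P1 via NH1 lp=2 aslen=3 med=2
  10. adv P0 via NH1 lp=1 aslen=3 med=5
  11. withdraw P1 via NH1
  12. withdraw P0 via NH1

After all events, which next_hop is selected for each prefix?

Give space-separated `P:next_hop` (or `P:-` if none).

Op 1: best P0=NH1 P1=-
Op 2: best P0=NH1 P1=NH2
Op 3: best P0=NH1 P1=NH2
Op 4: best P0=NH1 P1=NH2
Op 5: best P0=NH1 P1=NH0
Op 6: best P0=NH1 P1=NH0
Op 7: best P0=NH2 P1=NH0
Op 8: best P0=NH1 P1=NH0
Op 9: best P0=NH1 P1=NH0
Op 10: best P0=NH2 P1=NH0
Op 11: best P0=NH2 P1=NH0
Op 12: best P0=NH2 P1=NH0

Answer: P0:NH2 P1:NH0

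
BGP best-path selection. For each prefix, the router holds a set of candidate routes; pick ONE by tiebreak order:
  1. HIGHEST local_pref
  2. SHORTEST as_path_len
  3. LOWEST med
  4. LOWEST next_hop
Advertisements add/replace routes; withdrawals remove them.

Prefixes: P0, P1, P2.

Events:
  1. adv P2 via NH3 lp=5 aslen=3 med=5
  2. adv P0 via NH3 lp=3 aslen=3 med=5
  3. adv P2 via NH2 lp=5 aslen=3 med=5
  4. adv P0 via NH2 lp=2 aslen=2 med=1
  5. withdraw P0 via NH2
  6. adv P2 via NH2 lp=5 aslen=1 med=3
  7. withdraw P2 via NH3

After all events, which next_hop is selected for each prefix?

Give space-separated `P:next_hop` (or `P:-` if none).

Answer: P0:NH3 P1:- P2:NH2

Derivation:
Op 1: best P0=- P1=- P2=NH3
Op 2: best P0=NH3 P1=- P2=NH3
Op 3: best P0=NH3 P1=- P2=NH2
Op 4: best P0=NH3 P1=- P2=NH2
Op 5: best P0=NH3 P1=- P2=NH2
Op 6: best P0=NH3 P1=- P2=NH2
Op 7: best P0=NH3 P1=- P2=NH2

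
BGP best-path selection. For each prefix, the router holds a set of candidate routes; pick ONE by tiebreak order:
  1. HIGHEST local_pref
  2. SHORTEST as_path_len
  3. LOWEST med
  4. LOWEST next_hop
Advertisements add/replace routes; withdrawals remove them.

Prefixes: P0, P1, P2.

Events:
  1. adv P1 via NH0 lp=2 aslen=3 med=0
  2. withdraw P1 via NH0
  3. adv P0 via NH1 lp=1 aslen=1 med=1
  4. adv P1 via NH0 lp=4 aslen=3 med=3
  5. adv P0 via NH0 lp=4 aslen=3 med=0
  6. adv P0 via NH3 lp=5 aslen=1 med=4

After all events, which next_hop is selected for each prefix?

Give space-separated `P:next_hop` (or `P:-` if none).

Answer: P0:NH3 P1:NH0 P2:-

Derivation:
Op 1: best P0=- P1=NH0 P2=-
Op 2: best P0=- P1=- P2=-
Op 3: best P0=NH1 P1=- P2=-
Op 4: best P0=NH1 P1=NH0 P2=-
Op 5: best P0=NH0 P1=NH0 P2=-
Op 6: best P0=NH3 P1=NH0 P2=-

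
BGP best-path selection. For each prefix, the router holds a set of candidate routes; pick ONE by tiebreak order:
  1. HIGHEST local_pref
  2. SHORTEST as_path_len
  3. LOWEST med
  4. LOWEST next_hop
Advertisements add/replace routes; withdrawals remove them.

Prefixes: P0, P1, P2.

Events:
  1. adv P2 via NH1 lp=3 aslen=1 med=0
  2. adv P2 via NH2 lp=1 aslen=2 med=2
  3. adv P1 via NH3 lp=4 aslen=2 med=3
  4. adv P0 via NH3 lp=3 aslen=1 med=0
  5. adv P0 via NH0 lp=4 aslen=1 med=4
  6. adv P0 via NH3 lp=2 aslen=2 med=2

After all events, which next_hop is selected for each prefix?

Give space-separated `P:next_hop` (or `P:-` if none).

Op 1: best P0=- P1=- P2=NH1
Op 2: best P0=- P1=- P2=NH1
Op 3: best P0=- P1=NH3 P2=NH1
Op 4: best P0=NH3 P1=NH3 P2=NH1
Op 5: best P0=NH0 P1=NH3 P2=NH1
Op 6: best P0=NH0 P1=NH3 P2=NH1

Answer: P0:NH0 P1:NH3 P2:NH1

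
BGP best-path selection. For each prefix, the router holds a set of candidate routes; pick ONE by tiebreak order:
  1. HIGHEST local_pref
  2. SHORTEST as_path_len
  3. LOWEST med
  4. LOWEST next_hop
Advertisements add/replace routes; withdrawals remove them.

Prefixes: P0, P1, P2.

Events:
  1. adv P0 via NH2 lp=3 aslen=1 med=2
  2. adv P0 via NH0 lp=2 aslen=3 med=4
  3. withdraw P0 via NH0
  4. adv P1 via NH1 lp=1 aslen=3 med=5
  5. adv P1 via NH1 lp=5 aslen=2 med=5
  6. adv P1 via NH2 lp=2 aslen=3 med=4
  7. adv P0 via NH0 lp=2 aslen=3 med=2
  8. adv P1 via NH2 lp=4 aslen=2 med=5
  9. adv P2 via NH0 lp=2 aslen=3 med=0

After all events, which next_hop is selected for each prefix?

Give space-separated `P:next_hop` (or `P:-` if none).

Op 1: best P0=NH2 P1=- P2=-
Op 2: best P0=NH2 P1=- P2=-
Op 3: best P0=NH2 P1=- P2=-
Op 4: best P0=NH2 P1=NH1 P2=-
Op 5: best P0=NH2 P1=NH1 P2=-
Op 6: best P0=NH2 P1=NH1 P2=-
Op 7: best P0=NH2 P1=NH1 P2=-
Op 8: best P0=NH2 P1=NH1 P2=-
Op 9: best P0=NH2 P1=NH1 P2=NH0

Answer: P0:NH2 P1:NH1 P2:NH0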